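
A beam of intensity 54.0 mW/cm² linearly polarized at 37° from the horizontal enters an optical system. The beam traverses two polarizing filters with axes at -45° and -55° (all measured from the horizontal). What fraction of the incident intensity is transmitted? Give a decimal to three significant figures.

I/I₀ ≈ 0.0188

I₁ = 54.0 mW/cm² · cos²(82°) = 1.046 mW/cm².
I₂ = I₁ · cos²(10°) = 1.046 · 0.9698 = 1.014 mW/cm².
Transmitted fraction = 0.01879.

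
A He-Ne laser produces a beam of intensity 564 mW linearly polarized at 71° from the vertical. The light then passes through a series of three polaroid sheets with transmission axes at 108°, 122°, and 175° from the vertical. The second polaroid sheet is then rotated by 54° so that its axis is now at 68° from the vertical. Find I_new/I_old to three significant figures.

Before rotation:
By Malus's law, I₁ = I₀ cos²(108° − 71°) = I₀ cos²(37°) = 0.6378 I₀.
I₂ = I₁ cos²(122° − 108°) = 0.6378 I₀ · cos²(14°) = 0.6005 I₀.
I₃ = I₂ cos²(175° − 122°) = 0.6005 I₀ · cos²(53°) = 0.2175 I₀.
After rotation:
I₁ = I₀ cos²(108° − 71°) = I₀ cos²(37°) = 0.6378 I₀.
I₂ = I₁ cos²(68° − 108°) = 0.6378 I₀ · cos²(40°) = 0.3743 I₀.
Angle between axes 2 and 3: 73°. I₃ = 0.3743 I₀ · cos²(73°) = 0.03199 I₀.
Ratio = 0.03199 / 0.2175 = 0.1471.

I_new/I_old ≈ 0.147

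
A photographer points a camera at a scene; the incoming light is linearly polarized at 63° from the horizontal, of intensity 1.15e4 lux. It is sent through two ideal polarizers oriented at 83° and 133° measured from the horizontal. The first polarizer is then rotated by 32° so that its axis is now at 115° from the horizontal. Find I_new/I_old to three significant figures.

I_new/I_old ≈ 0.940

Before rotation:
I₁ = I₀ cos²(83° − 63°) = I₀ cos²(20°) = 0.883 I₀.
I₂ = I₁ cos²(133° − 83°) = 0.883 I₀ · cos²(50°) = 0.3648 I₀.
After rotation:
I₁ = I₀ cos²(115° − 63°) = I₀ cos²(52°) = 0.379 I₀.
I₂ = I₁ cos²(133° − 115°) = 0.379 I₀ · cos²(18°) = 0.3428 I₀.
Ratio = 0.3428 / 0.3648 = 0.9397.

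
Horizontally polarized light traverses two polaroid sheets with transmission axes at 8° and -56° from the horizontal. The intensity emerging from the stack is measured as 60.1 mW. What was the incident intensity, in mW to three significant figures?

I₀ ≈ 319 mW

I₁ = I₀ cos²(8° − 0°) = I₀ cos²(8°) = 0.9806 I₀.
I₂ = I₁ cos²(-56° − 8°) = 0.9806 I₀ · cos²(64°) = 0.1884 I₀.
So 60.1 mW = 0.1884 I₀, giving I₀ = 60.1/0.1884 = 318.9 mW.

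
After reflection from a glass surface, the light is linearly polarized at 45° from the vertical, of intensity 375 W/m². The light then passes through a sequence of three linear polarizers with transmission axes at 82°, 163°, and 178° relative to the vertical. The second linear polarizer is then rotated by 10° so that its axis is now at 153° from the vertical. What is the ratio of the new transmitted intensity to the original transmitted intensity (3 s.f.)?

I_new/I_old ≈ 3.81

Before rotation:
By Malus's law, I₁ = I₀ cos²(82° − 45°) = I₀ cos²(37°) = 0.6378 I₀.
I₂ = I₁ cos²(163° − 82°) = 0.6378 I₀ · cos²(81°) = 0.01561 I₀.
I₃ = I₂ cos²(178° − 163°) = 0.01561 I₀ · cos²(15°) = 0.01456 I₀.
After rotation:
I₁ = I₀ cos²(82° − 45°) = I₀ cos²(37°) = 0.6378 I₀.
I₂ = I₁ cos²(153° − 82°) = 0.6378 I₀ · cos²(71°) = 0.06761 I₀.
I₃ = I₂ cos²(178° − 153°) = 0.06761 I₀ · cos²(25°) = 0.05553 I₀.
Ratio = 0.05553 / 0.01456 = 3.813.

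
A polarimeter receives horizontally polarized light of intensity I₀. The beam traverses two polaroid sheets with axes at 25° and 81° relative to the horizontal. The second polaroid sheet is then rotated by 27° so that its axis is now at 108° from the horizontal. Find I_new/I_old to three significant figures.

Before rotation:
By Malus's law, I₁ = I₀ cos²(25° − 0°) = I₀ cos²(25°) = 0.8214 I₀.
I₂ = I₁ cos²(81° − 25°) = 0.8214 I₀ · cos²(56°) = 0.2568 I₀.
After rotation:
I₁ = I₀ cos²(25° − 0°) = I₀ cos²(25°) = 0.8214 I₀.
I₂ = I₁ cos²(108° − 25°) = 0.8214 I₀ · cos²(83°) = 0.0122 I₀.
Ratio = 0.0122 / 0.2568 = 0.0475.

I_new/I_old ≈ 0.0475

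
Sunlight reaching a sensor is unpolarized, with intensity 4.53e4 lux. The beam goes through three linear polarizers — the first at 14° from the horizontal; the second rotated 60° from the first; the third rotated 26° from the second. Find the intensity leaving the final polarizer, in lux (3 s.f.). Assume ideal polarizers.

I ≈ 4570 lux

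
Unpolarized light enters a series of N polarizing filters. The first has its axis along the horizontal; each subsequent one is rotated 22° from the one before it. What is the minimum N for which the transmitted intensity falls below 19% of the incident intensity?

N = 8

First polarizer halves the unpolarized light: factor 1/2.
Each further stage multiplies by cos²(22°) = 0.8597.
After N polarizers: T = 0.5·0.8597^(N−1). Require T < 0.19 ⇒ N−1 > ln(0.19/0.5)/ln(0.8597) = 6.40, so N−1 ≥ 7 and N = 8.
Check: N=8 gives T = 0.1735 < 0.19; N=7 gives T = 0.2018.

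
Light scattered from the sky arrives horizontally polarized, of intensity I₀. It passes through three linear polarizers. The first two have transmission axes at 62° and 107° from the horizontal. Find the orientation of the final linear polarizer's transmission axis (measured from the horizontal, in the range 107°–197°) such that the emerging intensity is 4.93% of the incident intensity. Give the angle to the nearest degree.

θ ≈ 155°

By Malus's law, I₁ = I₀ cos²(62° − 0°) = I₀ cos²(62°) = 0.2204 I₀.
I₂ = I₁ cos²(107° − 62°) = 0.2204 I₀ · cos²(45°) = 0.1102 I₀.
Need I₃/I₀ = 0.0493, so cos²(θ − 107°) = 0.0493 / 0.1102 = 0.4474.
θ − 107° = arccos(√0.4474) = 48.0°, giving θ ≈ 107 + 48.0 = 155.0°.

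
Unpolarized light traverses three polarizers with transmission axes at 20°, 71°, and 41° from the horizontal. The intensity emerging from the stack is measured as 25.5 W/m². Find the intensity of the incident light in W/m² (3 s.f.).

I₀ ≈ 172 W/m²

Unpolarized light through the first polarizer → I₁ = ½ I₀, now polarized at 20°.
I₂ = I₁ cos²(71° − 20°) = 0.5 I₀ · cos²(51°) = 0.198 I₀.
I₃ = I₂ cos²(41° − 71°) = 0.198 I₀ · cos²(30°) = 0.1485 I₀.
So 25.5 W/m² = 0.1485 I₀, giving I₀ = 25.5/0.1485 = 171.7 W/m².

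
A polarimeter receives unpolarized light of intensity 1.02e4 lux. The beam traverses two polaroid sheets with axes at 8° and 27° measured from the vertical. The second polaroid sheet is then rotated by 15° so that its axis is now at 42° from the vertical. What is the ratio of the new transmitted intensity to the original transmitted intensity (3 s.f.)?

Before rotation:
Unpolarized light through the first polarizer → I₁ = ½ I₀, now polarized at 8°.
I₂ = I₁ cos²(27° − 8°) = 0.5 I₀ · cos²(19°) = 0.447 I₀.
After rotation:
Unpolarized light through the first polarizer → I₁ = ½ I₀, now polarized at 8°.
I₂ = I₁ cos²(42° − 8°) = 0.5 I₀ · cos²(34°) = 0.3437 I₀.
Ratio = 0.3437 / 0.447 = 0.7688.

I_new/I_old ≈ 0.769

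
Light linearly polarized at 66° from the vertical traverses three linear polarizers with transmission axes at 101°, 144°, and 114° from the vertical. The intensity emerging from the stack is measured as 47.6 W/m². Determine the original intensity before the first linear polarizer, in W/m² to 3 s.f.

I₀ ≈ 177 W/m²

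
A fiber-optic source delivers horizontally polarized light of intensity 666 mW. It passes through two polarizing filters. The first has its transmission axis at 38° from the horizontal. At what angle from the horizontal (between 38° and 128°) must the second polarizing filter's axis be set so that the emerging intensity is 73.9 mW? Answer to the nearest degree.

θ ≈ 103°

I₁ = I₀ cos²(38° − 0°) = I₀ cos²(38°) = 0.621 I₀.
Target fraction: 73.9 / 666 mW = 0.111 of I₀.
Need I₂/I₀ = 0.111, so cos²(θ − 38°) = 0.111 / 0.621 = 0.1787.
θ − 38° = arccos(√0.1787) = 65.0°, giving θ ≈ 38 + 65.0 = 103.0°.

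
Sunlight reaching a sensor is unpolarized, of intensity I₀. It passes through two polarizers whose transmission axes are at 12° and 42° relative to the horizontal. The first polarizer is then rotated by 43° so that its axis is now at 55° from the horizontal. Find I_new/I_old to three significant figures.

I_new/I_old ≈ 1.27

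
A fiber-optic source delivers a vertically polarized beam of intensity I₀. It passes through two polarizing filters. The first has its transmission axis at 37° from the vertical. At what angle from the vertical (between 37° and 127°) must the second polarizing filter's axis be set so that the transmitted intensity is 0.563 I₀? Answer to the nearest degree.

By Malus's law, I₁ = I₀ cos²(37° − 0°) = I₀ cos²(37°) = 0.6378 I₀.
Need I₂/I₀ = 0.563, so cos²(θ − 37°) = 0.563 / 0.6378 = 0.8827.
θ − 37° = arccos(√0.8827) = 20.0°, giving θ ≈ 37 + 20.0 = 57.0°.

θ ≈ 57°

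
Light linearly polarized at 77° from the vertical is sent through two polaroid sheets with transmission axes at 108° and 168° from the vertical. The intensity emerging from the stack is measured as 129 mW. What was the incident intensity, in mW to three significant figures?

By Malus's law, I₁ = I₀ cos²(108° − 77°) = I₀ cos²(31°) = 0.7347 I₀.
I₂ = I₁ cos²(168° − 108°) = 0.7347 I₀ · cos²(60°) = 0.1837 I₀.
So 129 mW = 0.1837 I₀, giving I₀ = 129/0.1837 = 702.3 mW.

I₀ ≈ 702 mW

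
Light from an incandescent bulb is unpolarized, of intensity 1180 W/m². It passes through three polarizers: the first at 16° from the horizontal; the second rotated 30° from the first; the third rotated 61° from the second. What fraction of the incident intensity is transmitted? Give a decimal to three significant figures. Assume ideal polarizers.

Unpolarized light through the first polarizer → I₁ = 1180 W/m²/2 = 590 W/m², polarized at 16°.
I₂ = I₁ · cos²(30°) = 590 · 0.75 = 442.5 W/m².
I₃ = I₂ · cos²(61°) = 442.5 · 0.235 = 104 W/m².
Transmitted fraction = 0.08814.

I/I₀ ≈ 0.0881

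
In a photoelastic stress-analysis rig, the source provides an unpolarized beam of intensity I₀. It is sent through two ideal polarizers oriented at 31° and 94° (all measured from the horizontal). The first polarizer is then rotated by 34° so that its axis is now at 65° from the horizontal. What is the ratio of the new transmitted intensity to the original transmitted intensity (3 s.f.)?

I_new/I_old ≈ 3.71

Before rotation:
Unpolarized light through the first polarizer → I₁ = ½ I₀, now polarized at 31°.
I₂ = I₁ cos²(94° − 31°) = 0.5 I₀ · cos²(63°) = 0.1031 I₀.
After rotation:
Unpolarized light through the first polarizer → I₁ = ½ I₀, now polarized at 65°.
I₂ = I₁ cos²(94° − 65°) = 0.5 I₀ · cos²(29°) = 0.3825 I₀.
Ratio = 0.3825 / 0.1031 = 3.711.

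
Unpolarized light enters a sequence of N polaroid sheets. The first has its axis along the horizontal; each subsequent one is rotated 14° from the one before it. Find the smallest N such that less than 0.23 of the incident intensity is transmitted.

First polarizer halves the unpolarized light: factor 1/2.
Each further stage multiplies by cos²(14°) = 0.9415.
After N polarizers: T = 0.5·0.9415^(N−1). Require T < 0.23 ⇒ N−1 > ln(0.23/0.5)/ln(0.9415) = 12.88, so N−1 ≥ 13 and N = 14.
Check: N=14 gives T = 0.2283 < 0.23; N=13 gives T = 0.2425.

N = 14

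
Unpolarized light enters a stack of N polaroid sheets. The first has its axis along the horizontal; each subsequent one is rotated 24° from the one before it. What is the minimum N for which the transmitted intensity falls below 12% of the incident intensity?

N = 9

First polarizer halves the unpolarized light: factor 1/2.
Each further stage multiplies by cos²(24°) = 0.8346.
After N polarizers: T = 0.5·0.8346^(N−1). Require T < 0.12 ⇒ N−1 > ln(0.12/0.5)/ln(0.8346) = 7.89, so N−1 ≥ 8 and N = 9.
Check: N=9 gives T = 0.1177 < 0.12; N=8 gives T = 0.141.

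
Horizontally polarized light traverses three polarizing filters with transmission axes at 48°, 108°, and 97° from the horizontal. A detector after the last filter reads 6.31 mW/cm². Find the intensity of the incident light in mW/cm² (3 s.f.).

By Malus's law, I₁ = I₀ cos²(48° − 0°) = I₀ cos²(48°) = 0.4477 I₀.
I₂ = I₁ cos²(108° − 48°) = 0.4477 I₀ · cos²(60°) = 0.1119 I₀.
I₃ = I₂ cos²(97° − 108°) = 0.1119 I₀ · cos²(11°) = 0.1079 I₀.
So 6.31 mW/cm² = 0.1079 I₀, giving I₀ = 6.31/0.1079 = 58.5 mW/cm².

I₀ ≈ 58.5 mW/cm²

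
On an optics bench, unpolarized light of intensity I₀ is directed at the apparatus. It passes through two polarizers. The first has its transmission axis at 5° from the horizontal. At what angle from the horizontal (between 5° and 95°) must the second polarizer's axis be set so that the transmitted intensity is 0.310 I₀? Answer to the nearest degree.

θ ≈ 43°

Unpolarized light through the first polarizer → I₁ = ½ I₀, now polarized at 5°.
Need I₂/I₀ = 0.31, so cos²(θ − 5°) = 0.31 / 0.5 = 0.62.
θ − 5° = arccos(√0.62) = 38.1°, giving θ ≈ 5 + 38.1 = 43.1°.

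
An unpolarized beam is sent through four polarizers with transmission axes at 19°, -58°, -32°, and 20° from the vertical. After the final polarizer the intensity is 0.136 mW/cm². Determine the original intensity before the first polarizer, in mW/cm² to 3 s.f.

Unpolarized light through the first polarizer → I₁ = ½ I₀, now polarized at 19°.
I₂ = I₁ cos²(-58° − 19°) = 0.5 I₀ · cos²(77°) = 0.0253 I₀.
I₃ = I₂ cos²(-32° + 58°) = 0.0253 I₀ · cos²(26°) = 0.02044 I₀.
I₄ = I₃ cos²(20° + 32°) = 0.02044 I₀ · cos²(52°) = 0.007747 I₀.
So 0.136 mW/cm² = 0.007747 I₀, giving I₀ = 0.136/0.007747 = 17.55 mW/cm².

I₀ ≈ 17.6 mW/cm²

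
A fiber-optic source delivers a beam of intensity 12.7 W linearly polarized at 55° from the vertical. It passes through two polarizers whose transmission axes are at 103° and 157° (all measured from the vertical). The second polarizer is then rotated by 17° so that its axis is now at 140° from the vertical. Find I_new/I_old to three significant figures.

Before rotation:
I₁ = I₀ cos²(103° − 55°) = I₀ cos²(48°) = 0.4477 I₀.
I₂ = I₁ cos²(157° − 103°) = 0.4477 I₀ · cos²(54°) = 0.1547 I₀.
After rotation:
I₁ = I₀ cos²(103° − 55°) = I₀ cos²(48°) = 0.4477 I₀.
I₂ = I₁ cos²(140° − 103°) = 0.4477 I₀ · cos²(37°) = 0.2856 I₀.
Ratio = 0.2856 / 0.1547 = 1.846.

I_new/I_old ≈ 1.85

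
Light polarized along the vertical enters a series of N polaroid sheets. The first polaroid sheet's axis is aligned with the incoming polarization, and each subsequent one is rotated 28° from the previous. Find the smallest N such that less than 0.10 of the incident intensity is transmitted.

N = 11

First polarizer is aligned with the polarization: full transmission.
Each further stage multiplies by cos²(28°) = 0.7796.
After N polarizers: T = 0.7796^(N−1). Require T < 0.10 ⇒ N−1 > ln(0.10)/ln(0.7796) = 9.25, so N−1 ≥ 10 and N = 11.
Check: N=11 gives T = 0.08293 < 0.10; N=10 gives T = 0.1064.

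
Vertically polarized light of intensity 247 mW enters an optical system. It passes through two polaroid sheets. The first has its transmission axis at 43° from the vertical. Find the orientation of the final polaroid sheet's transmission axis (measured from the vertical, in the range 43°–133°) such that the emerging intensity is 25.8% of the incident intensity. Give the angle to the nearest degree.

I₁ = I₀ cos²(43° − 0°) = I₀ cos²(43°) = 0.5349 I₀.
Need I₂/I₀ = 0.258, so cos²(θ − 43°) = 0.258 / 0.5349 = 0.4824.
θ − 43° = arccos(√0.4824) = 46.0°, giving θ ≈ 43 + 46.0 = 89.0°.

θ ≈ 89°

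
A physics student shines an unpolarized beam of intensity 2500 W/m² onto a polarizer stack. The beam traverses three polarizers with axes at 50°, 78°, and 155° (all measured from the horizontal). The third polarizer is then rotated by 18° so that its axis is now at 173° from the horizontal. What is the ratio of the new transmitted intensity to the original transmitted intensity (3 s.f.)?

I_new/I_old ≈ 0.150

Before rotation:
Unpolarized light through the first polarizer → I₁ = ½ I₀, now polarized at 50°.
I₂ = I₁ cos²(78° − 50°) = 0.5 I₀ · cos²(28°) = 0.3898 I₀.
I₃ = I₂ cos²(155° − 78°) = 0.3898 I₀ · cos²(77°) = 0.01972 I₀.
After rotation:
Unpolarized light through the first polarizer → I₁ = ½ I₀, now polarized at 50°.
I₂ = I₁ cos²(78° − 50°) = 0.5 I₀ · cos²(28°) = 0.3898 I₀.
Angle between axes 2 and 3: 85°. I₃ = 0.3898 I₀ · cos²(85°) = 0.002961 I₀.
Ratio = 0.002961 / 0.01972 = 0.1501.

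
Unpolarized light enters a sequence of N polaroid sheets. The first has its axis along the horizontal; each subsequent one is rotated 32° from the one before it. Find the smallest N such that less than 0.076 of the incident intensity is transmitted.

First polarizer halves the unpolarized light: factor 1/2.
Each further stage multiplies by cos²(32°) = 0.7192.
After N polarizers: T = 0.5·0.7192^(N−1). Require T < 0.076 ⇒ N−1 > ln(0.076/0.5)/ln(0.7192) = 5.72, so N−1 ≥ 6 and N = 7.
Check: N=7 gives T = 0.06919 < 0.076; N=6 gives T = 0.0962.

N = 7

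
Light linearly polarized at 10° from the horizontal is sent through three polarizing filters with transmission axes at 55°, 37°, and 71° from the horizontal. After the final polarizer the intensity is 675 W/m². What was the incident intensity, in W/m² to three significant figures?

By Malus's law, I₁ = I₀ cos²(55° − 10°) = I₀ cos²(45°) = 0.5 I₀.
I₂ = I₁ cos²(37° − 55°) = 0.5 I₀ · cos²(18°) = 0.4523 I₀.
I₃ = I₂ cos²(71° − 37°) = 0.4523 I₀ · cos²(34°) = 0.3108 I₀.
So 675 W/m² = 0.3108 I₀, giving I₀ = 675/0.3108 = 2172 W/m².

I₀ ≈ 2170 W/m²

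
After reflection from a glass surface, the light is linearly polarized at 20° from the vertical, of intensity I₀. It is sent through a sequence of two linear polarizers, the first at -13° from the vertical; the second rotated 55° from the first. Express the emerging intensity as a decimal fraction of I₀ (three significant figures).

≈ 0.231 I₀

I₁ = I₀ cos²(-13° − 20°) = I₀ cos²(33°) = 0.7034 I₀.
I₂ = I₁ cos²(55°) = 0.7034 · 0.329 I₀ = 0.2314 I₀.
Transmitted fraction = 0.2314.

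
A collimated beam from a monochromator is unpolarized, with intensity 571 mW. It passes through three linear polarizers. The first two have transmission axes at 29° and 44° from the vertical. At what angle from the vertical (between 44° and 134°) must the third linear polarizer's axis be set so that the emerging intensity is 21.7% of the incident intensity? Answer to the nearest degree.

Unpolarized light through the first polarizer → I₁ = ½ I₀, now polarized at 29°.
I₂ = I₁ cos²(44° − 29°) = 0.5 I₀ · cos²(15°) = 0.4665 I₀.
Need I₃/I₀ = 0.217, so cos²(θ − 44°) = 0.217 / 0.4665 = 0.4652.
θ − 44° = arccos(√0.4652) = 47.0°, giving θ ≈ 44 + 47.0 = 91.0°.

θ ≈ 91°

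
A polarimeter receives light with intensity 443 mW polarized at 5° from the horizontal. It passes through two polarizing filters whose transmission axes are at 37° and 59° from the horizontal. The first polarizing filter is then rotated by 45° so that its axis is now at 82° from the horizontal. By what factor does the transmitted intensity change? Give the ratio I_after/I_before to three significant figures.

Before rotation:
I₁ = I₀ cos²(37° − 5°) = I₀ cos²(32°) = 0.7192 I₀.
I₂ = I₁ cos²(59° − 37°) = 0.7192 I₀ · cos²(22°) = 0.6183 I₀.
After rotation:
I₁ = I₀ cos²(82° − 5°) = I₀ cos²(77°) = 0.0506 I₀.
I₂ = I₁ cos²(59° − 82°) = 0.0506 I₀ · cos²(23°) = 0.04288 I₀.
Ratio = 0.04288 / 0.6183 = 0.06935.

I_new/I_old ≈ 0.0694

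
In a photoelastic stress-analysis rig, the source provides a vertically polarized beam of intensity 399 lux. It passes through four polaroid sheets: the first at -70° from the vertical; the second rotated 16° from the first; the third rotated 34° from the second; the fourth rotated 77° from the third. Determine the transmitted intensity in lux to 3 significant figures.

I ≈ 1.50 lux

I₁ = 399 lux · cos²(70°) = 46.67 lux.
I₂ = I₁ · cos²(16°) = 46.67 · 0.924 = 43.13 lux.
I₃ = I₂ · cos²(34°) = 43.13 · 0.6873 = 29.64 lux.
I₄ = I₃ · cos²(77°) = 29.64 · 0.0506 = 1.5 lux.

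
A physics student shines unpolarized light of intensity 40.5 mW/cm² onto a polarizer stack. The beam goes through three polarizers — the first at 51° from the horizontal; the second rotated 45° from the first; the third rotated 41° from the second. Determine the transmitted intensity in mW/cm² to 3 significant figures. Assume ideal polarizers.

Unpolarized light through the first polarizer → I₁ = 40.5 mW/cm²/2 = 20.25 mW/cm², polarized at 51°.
I₂ = I₁ · cos²(45°) = 20.25 · 0.5 = 10.13 mW/cm².
I₃ = I₂ · cos²(41°) = 10.13 · 0.5696 = 5.767 mW/cm².

I ≈ 5.77 mW/cm²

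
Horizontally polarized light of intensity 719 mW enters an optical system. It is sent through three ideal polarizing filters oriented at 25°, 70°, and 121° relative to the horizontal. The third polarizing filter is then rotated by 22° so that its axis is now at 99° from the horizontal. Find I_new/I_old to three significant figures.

I_new/I_old ≈ 1.93

Before rotation:
I₁ = I₀ cos²(25° − 0°) = I₀ cos²(25°) = 0.8214 I₀.
I₂ = I₁ cos²(70° − 25°) = 0.8214 I₀ · cos²(45°) = 0.4107 I₀.
I₃ = I₂ cos²(121° − 70°) = 0.4107 I₀ · cos²(51°) = 0.1627 I₀.
After rotation:
I₁ = I₀ cos²(25° − 0°) = I₀ cos²(25°) = 0.8214 I₀.
I₂ = I₁ cos²(70° − 25°) = 0.8214 I₀ · cos²(45°) = 0.4107 I₀.
I₃ = I₂ cos²(99° − 70°) = 0.4107 I₀ · cos²(29°) = 0.3142 I₀.
Ratio = 0.3142 / 0.1627 = 1.932.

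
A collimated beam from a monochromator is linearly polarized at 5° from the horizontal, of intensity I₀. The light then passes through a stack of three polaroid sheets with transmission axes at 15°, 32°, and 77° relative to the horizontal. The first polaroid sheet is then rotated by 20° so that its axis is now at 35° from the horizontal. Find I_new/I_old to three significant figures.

I_new/I_old ≈ 0.843

Before rotation:
I₁ = I₀ cos²(15° − 5°) = I₀ cos²(10°) = 0.9698 I₀.
I₂ = I₁ cos²(32° − 15°) = 0.9698 I₀ · cos²(17°) = 0.8869 I₀.
I₃ = I₂ cos²(77° − 32°) = 0.8869 I₀ · cos²(45°) = 0.4435 I₀.
After rotation:
I₁ = I₀ cos²(35° − 5°) = I₀ cos²(30°) = 0.75 I₀.
I₂ = I₁ cos²(32° − 35°) = 0.75 I₀ · cos²(3°) = 0.7479 I₀.
I₃ = I₂ cos²(77° − 32°) = 0.7479 I₀ · cos²(45°) = 0.374 I₀.
Ratio = 0.374 / 0.4435 = 0.8433.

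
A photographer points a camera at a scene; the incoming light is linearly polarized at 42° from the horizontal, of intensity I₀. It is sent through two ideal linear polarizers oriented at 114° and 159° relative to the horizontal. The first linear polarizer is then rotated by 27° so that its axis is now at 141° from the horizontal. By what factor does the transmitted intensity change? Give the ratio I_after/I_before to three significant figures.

Before rotation:
I₁ = I₀ cos²(114° − 42°) = I₀ cos²(72°) = 0.09549 I₀.
I₂ = I₁ cos²(159° − 114°) = 0.09549 I₀ · cos²(45°) = 0.04775 I₀.
After rotation:
I₁ = I₀ cos²(141° − 42°) = I₀ cos²(81°) = 0.02447 I₀.
I₂ = I₁ cos²(159° − 141°) = 0.02447 I₀ · cos²(18°) = 0.02213 I₀.
Ratio = 0.02213 / 0.04775 = 0.4636.

I_new/I_old ≈ 0.464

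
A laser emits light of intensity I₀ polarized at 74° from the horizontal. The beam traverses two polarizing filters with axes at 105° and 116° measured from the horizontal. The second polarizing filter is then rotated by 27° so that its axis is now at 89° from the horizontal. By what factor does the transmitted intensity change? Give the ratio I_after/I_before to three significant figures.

Before rotation:
I₁ = I₀ cos²(105° − 74°) = I₀ cos²(31°) = 0.7347 I₀.
I₂ = I₁ cos²(116° − 105°) = 0.7347 I₀ · cos²(11°) = 0.708 I₀.
After rotation:
I₁ = I₀ cos²(105° − 74°) = I₀ cos²(31°) = 0.7347 I₀.
I₂ = I₁ cos²(89° − 105°) = 0.7347 I₀ · cos²(16°) = 0.6789 I₀.
Ratio = 0.6789 / 0.708 = 0.9589.

I_new/I_old ≈ 0.959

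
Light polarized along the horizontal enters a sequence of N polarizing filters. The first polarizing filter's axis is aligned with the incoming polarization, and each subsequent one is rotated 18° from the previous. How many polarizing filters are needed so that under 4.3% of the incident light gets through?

First polarizer is aligned with the polarization: full transmission.
Each further stage multiplies by cos²(18°) = 0.9045.
After N polarizers: T = 0.9045^(N−1). Require T < 0.043 ⇒ N−1 > ln(0.043)/ln(0.9045) = 31.35, so N−1 ≥ 32 and N = 33.
Check: N=33 gives T = 0.04029 < 0.043; N=32 gives T = 0.04454.

N = 33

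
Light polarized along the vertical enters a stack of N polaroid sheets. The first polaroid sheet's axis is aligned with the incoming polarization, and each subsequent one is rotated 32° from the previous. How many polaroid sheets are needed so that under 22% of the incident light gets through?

N = 6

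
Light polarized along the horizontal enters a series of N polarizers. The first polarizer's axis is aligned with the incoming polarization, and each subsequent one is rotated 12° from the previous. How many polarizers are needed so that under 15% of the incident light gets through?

N = 44

First polarizer is aligned with the polarization: full transmission.
Each further stage multiplies by cos²(12°) = 0.9568.
After N polarizers: T = 0.9568^(N−1). Require T < 0.15 ⇒ N−1 > ln(0.15)/ln(0.9568) = 42.93, so N−1 ≥ 43 and N = 44.
Check: N=44 gives T = 0.1495 < 0.15; N=43 gives T = 0.1563.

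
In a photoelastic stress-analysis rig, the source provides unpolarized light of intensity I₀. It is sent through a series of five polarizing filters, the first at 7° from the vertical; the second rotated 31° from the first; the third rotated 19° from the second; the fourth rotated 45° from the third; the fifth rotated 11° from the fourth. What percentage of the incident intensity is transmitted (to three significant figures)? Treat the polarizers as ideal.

≈ 15.8%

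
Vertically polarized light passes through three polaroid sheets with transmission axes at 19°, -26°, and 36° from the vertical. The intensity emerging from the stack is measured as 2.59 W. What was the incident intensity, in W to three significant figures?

I₀ ≈ 26.3 W

By Malus's law, I₁ = I₀ cos²(19° − 0°) = I₀ cos²(19°) = 0.894 I₀.
I₂ = I₁ cos²(-26° − 19°) = 0.894 I₀ · cos²(45°) = 0.447 I₀.
I₃ = I₂ cos²(36° + 26°) = 0.447 I₀ · cos²(62°) = 0.09852 I₀.
So 2.59 W = 0.09852 I₀, giving I₀ = 2.59/0.09852 = 26.29 W.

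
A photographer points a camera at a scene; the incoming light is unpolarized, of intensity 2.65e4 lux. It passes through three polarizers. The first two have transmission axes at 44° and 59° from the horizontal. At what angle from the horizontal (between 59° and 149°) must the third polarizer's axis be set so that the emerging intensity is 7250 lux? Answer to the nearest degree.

Unpolarized light through the first polarizer → I₁ = ½ I₀, now polarized at 44°.
I₂ = I₁ cos²(59° − 44°) = 0.5 I₀ · cos²(15°) = 0.4665 I₀.
Target fraction: 7250 / 2.65e4 lux = 0.2736 of I₀.
Need I₃/I₀ = 0.2736, so cos²(θ − 59°) = 0.2736 / 0.4665 = 0.5865.
θ − 59° = arccos(√0.5865) = 40.0°, giving θ ≈ 59 + 40.0 = 99.0°.

θ ≈ 99°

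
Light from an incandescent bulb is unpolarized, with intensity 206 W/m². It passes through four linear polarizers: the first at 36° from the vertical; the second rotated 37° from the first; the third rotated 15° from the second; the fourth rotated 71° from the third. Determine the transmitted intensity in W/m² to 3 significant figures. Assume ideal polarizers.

Unpolarized light through the first polarizer → I₁ = 206 W/m²/2 = 103 W/m², polarized at 36°.
I₂ = I₁ · cos²(37°) = 103 · 0.6378 = 65.7 W/m².
I₃ = I₂ · cos²(15°) = 65.7 · 0.933 = 61.29 W/m².
I₄ = I₃ · cos²(71°) = 61.29 · 0.106 = 6.497 W/m².

I ≈ 6.50 W/m²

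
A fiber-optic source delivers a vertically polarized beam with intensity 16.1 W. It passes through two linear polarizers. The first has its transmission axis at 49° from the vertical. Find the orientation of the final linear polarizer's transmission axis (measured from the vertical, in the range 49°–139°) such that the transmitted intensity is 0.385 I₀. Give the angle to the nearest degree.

θ ≈ 68°

I₁ = I₀ cos²(49° − 0°) = I₀ cos²(49°) = 0.4304 I₀.
Need I₂/I₀ = 0.385, so cos²(θ − 49°) = 0.385 / 0.4304 = 0.8945.
θ − 49° = arccos(√0.8945) = 19.0°, giving θ ≈ 49 + 19.0 = 68.0°.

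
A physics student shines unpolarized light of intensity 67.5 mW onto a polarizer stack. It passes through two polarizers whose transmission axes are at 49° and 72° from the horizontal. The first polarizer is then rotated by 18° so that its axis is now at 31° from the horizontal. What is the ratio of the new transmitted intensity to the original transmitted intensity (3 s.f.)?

I_new/I_old ≈ 0.672

Before rotation:
Unpolarized light through the first polarizer → I₁ = ½ I₀, now polarized at 49°.
I₂ = I₁ cos²(72° − 49°) = 0.5 I₀ · cos²(23°) = 0.4237 I₀.
After rotation:
Unpolarized light through the first polarizer → I₁ = ½ I₀, now polarized at 31°.
I₂ = I₁ cos²(72° − 31°) = 0.5 I₀ · cos²(41°) = 0.2848 I₀.
Ratio = 0.2848 / 0.4237 = 0.6722.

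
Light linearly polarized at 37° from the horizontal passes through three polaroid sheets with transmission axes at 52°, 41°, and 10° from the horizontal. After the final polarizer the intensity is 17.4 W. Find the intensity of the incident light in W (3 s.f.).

By Malus's law, I₁ = I₀ cos²(52° − 37°) = I₀ cos²(15°) = 0.933 I₀.
I₂ = I₁ cos²(41° − 52°) = 0.933 I₀ · cos²(11°) = 0.899 I₀.
I₃ = I₂ cos²(10° − 41°) = 0.899 I₀ · cos²(31°) = 0.6606 I₀.
So 17.4 W = 0.6606 I₀, giving I₀ = 17.4/0.6606 = 26.34 W.

I₀ ≈ 26.3 W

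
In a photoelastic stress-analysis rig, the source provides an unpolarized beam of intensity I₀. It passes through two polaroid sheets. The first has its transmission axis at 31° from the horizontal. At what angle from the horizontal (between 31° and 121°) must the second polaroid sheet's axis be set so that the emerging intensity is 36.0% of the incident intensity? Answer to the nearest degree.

Unpolarized light through the first polarizer → I₁ = ½ I₀, now polarized at 31°.
Need I₂/I₀ = 0.36, so cos²(θ − 31°) = 0.36 / 0.5 = 0.72.
θ − 31° = arccos(√0.72) = 31.9°, giving θ ≈ 31 + 31.9 = 62.9°.

θ ≈ 63°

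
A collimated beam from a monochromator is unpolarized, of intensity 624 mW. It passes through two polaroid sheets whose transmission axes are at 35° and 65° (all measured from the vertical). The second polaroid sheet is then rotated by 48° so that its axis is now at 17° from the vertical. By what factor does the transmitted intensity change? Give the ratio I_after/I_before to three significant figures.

I_new/I_old ≈ 1.21

Before rotation:
Unpolarized light through the first polarizer → I₁ = ½ I₀, now polarized at 35°.
I₂ = I₁ cos²(65° − 35°) = 0.5 I₀ · cos²(30°) = 0.375 I₀.
After rotation:
Unpolarized light through the first polarizer → I₁ = ½ I₀, now polarized at 35°.
I₂ = I₁ cos²(17° − 35°) = 0.5 I₀ · cos²(18°) = 0.4523 I₀.
Ratio = 0.4523 / 0.375 = 1.206.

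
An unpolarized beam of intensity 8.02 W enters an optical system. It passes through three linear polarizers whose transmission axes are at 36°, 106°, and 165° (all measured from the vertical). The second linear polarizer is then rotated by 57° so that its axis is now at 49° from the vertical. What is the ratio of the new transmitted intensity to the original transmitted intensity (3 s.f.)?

I_new/I_old ≈ 5.88

Before rotation:
Unpolarized light through the first polarizer → I₁ = ½ I₀, now polarized at 36°.
I₂ = I₁ cos²(106° − 36°) = 0.5 I₀ · cos²(70°) = 0.05849 I₀.
I₃ = I₂ cos²(165° − 106°) = 0.05849 I₀ · cos²(59°) = 0.01552 I₀.
After rotation:
Unpolarized light through the first polarizer → I₁ = ½ I₀, now polarized at 36°.
I₂ = I₁ cos²(49° − 36°) = 0.5 I₀ · cos²(13°) = 0.4747 I₀.
Angle between axes 2 and 3: 64°. I₃ = 0.4747 I₀ · cos²(64°) = 0.09122 I₀.
Ratio = 0.09122 / 0.01552 = 5.88.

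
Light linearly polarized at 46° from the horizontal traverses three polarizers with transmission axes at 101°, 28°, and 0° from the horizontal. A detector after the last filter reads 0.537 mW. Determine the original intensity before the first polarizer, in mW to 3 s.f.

By Malus's law, I₁ = I₀ cos²(101° − 46°) = I₀ cos²(55°) = 0.329 I₀.
I₂ = I₁ cos²(28° − 101°) = 0.329 I₀ · cos²(73°) = 0.02812 I₀.
I₃ = I₂ cos²(0° − 28°) = 0.02812 I₀ · cos²(28°) = 0.02192 I₀.
So 0.537 mW = 0.02192 I₀, giving I₀ = 0.537/0.02192 = 24.49 mW.

I₀ ≈ 24.5 mW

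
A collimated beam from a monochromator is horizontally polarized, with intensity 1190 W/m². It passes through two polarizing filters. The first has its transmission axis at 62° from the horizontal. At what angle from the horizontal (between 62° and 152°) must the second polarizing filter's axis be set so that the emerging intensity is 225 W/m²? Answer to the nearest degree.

θ ≈ 84°

By Malus's law, I₁ = I₀ cos²(62° − 0°) = I₀ cos²(62°) = 0.2204 I₀.
Target fraction: 225 / 1190 W/m² = 0.1891 of I₀.
Need I₂/I₀ = 0.1891, so cos²(θ − 62°) = 0.1891 / 0.2204 = 0.8579.
θ − 62° = arccos(√0.8579) = 22.1°, giving θ ≈ 62 + 22.1 = 84.1°.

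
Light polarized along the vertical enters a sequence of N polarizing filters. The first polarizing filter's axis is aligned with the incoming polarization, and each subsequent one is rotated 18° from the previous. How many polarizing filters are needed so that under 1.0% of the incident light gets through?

First polarizer is aligned with the polarization: full transmission.
Each further stage multiplies by cos²(18°) = 0.9045.
After N polarizers: T = 0.9045^(N−1). Require T < 0.010 ⇒ N−1 > ln(0.010)/ln(0.9045) = 45.88, so N−1 ≥ 46 and N = 47.
Check: N=47 gives T = 0.009885 < 0.010; N=46 gives T = 0.01093.

N = 47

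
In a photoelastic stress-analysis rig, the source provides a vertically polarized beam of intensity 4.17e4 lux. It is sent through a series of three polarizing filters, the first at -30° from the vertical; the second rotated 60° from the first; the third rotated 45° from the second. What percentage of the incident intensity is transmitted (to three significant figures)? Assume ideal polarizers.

I₁ = 4.17e4 lux · cos²(30°) = 3.128e+04 lux.
I₂ = I₁ · cos²(60°) = 3.128e+04 · 0.25 = 7819 lux.
I₃ = I₂ · cos²(45°) = 7819 · 0.5 = 3909 lux.
That is 9.375% of the incident intensity.

≈ 9.38%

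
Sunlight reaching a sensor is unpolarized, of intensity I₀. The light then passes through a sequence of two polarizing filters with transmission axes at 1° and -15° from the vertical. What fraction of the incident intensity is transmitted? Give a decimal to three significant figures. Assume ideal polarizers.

Unpolarized light through the first polarizer → I₁ = ½ I₀, now polarized at 1°.
I₂ = I₁ cos²(-15° − 1°) = 0.5 I₀ · cos²(16°) = 0.462 I₀.
Transmitted fraction = 0.462.

≈ 0.462 I₀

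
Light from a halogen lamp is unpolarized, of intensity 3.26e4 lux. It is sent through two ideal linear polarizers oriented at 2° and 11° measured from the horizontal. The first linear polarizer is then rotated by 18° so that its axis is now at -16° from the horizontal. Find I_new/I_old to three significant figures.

Before rotation:
Unpolarized light through the first polarizer → I₁ = ½ I₀, now polarized at 2°.
I₂ = I₁ cos²(11° − 2°) = 0.5 I₀ · cos²(9°) = 0.4878 I₀.
After rotation:
Unpolarized light through the first polarizer → I₁ = ½ I₀, now polarized at -16°.
I₂ = I₁ cos²(11° + 16°) = 0.5 I₀ · cos²(27°) = 0.3969 I₀.
Ratio = 0.3969 / 0.4878 = 0.8138.

I_new/I_old ≈ 0.814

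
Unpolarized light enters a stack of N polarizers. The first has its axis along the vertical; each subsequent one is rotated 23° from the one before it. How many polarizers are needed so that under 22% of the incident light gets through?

N = 6

First polarizer halves the unpolarized light: factor 1/2.
Each further stage multiplies by cos²(23°) = 0.8473.
After N polarizers: T = 0.5·0.8473^(N−1). Require T < 0.22 ⇒ N−1 > ln(0.22/0.5)/ln(0.8473) = 4.96, so N−1 ≥ 5 and N = 6.
Check: N=6 gives T = 0.2184 < 0.22; N=5 gives T = 0.2577.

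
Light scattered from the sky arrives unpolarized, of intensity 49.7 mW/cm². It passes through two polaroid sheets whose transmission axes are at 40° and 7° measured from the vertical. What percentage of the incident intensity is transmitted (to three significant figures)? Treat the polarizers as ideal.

≈ 35.2%

Unpolarized light through the first polarizer → I₁ = 49.7 mW/cm²/2 = 24.85 mW/cm², polarized at 40°.
I₂ = I₁ · cos²(33°) = 24.85 · 0.7034 = 17.48 mW/cm².
That is 35.17% of the incident intensity.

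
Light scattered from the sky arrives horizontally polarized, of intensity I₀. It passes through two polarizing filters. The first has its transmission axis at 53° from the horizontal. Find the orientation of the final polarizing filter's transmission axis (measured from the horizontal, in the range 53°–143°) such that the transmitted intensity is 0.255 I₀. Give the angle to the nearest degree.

θ ≈ 86°

By Malus's law, I₁ = I₀ cos²(53° − 0°) = I₀ cos²(53°) = 0.3622 I₀.
Need I₂/I₀ = 0.255, so cos²(θ − 53°) = 0.255 / 0.3622 = 0.7041.
θ − 53° = arccos(√0.7041) = 33.0°, giving θ ≈ 53 + 33.0 = 86.0°.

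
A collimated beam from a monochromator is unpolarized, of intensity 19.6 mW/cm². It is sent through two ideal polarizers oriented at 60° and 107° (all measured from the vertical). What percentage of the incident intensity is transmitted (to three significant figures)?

Unpolarized light through the first polarizer → I₁ = 19.6 mW/cm²/2 = 9.8 mW/cm², polarized at 60°.
I₂ = I₁ · cos²(47°) = 9.8 · 0.4651 = 4.558 mW/cm².
That is 23.26% of the incident intensity.

≈ 23.3%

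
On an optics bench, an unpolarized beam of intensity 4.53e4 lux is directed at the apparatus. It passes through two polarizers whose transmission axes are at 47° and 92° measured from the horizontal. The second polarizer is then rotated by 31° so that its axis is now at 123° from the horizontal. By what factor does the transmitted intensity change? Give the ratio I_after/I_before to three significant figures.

Before rotation:
Unpolarized light through the first polarizer → I₁ = ½ I₀, now polarized at 47°.
I₂ = I₁ cos²(92° − 47°) = 0.5 I₀ · cos²(45°) = 0.25 I₀.
After rotation:
Unpolarized light through the first polarizer → I₁ = ½ I₀, now polarized at 47°.
I₂ = I₁ cos²(123° − 47°) = 0.5 I₀ · cos²(76°) = 0.02926 I₀.
Ratio = 0.02926 / 0.25 = 0.1171.

I_new/I_old ≈ 0.117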